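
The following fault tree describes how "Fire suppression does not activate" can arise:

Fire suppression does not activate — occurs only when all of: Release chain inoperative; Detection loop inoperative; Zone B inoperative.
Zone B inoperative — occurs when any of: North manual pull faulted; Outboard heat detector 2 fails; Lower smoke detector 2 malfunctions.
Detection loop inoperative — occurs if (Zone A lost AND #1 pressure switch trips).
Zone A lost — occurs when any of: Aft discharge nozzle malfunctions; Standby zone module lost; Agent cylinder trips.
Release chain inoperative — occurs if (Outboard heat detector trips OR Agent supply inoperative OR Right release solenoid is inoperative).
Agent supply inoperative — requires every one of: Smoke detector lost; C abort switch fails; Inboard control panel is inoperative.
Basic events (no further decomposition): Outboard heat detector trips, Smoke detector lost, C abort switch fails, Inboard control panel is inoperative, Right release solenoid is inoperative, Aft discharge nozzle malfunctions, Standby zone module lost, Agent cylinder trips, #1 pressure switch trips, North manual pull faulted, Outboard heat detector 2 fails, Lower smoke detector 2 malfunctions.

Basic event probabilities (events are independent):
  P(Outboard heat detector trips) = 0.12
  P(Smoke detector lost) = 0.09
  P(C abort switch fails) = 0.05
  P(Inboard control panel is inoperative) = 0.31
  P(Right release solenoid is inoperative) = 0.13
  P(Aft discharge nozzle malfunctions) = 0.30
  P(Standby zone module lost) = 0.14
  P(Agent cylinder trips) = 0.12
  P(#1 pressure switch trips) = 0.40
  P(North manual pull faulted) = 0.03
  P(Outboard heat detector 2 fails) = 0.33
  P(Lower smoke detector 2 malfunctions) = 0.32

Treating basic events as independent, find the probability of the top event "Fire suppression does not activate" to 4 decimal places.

P(Agent supply inoperative) [AND] = 0.09 × 0.05 × 0.31 = 0.001395
P(Release chain inoperative) [OR] = 1 − (1−0.12) × (1−0.001395) × (1−0.13) = 0.235468
P(Zone A lost) [OR] = 1 − (1−0.30) × (1−0.14) × (1−0.12) = 0.470240
P(Detection loop inoperative) [AND] = 0.470240 × 0.40 = 0.188096
P(Zone B inoperative) [OR] = 1 − (1−0.03) × (1−0.33) × (1−0.32) = 0.558068
P(Fire suppression does not activate) [AND] = 0.235468 × 0.188096 × 0.558068 = 0.024717
Rounded to 4 decimal places: P(Fire suppression does not activate) ≈ 0.0247.

0.0247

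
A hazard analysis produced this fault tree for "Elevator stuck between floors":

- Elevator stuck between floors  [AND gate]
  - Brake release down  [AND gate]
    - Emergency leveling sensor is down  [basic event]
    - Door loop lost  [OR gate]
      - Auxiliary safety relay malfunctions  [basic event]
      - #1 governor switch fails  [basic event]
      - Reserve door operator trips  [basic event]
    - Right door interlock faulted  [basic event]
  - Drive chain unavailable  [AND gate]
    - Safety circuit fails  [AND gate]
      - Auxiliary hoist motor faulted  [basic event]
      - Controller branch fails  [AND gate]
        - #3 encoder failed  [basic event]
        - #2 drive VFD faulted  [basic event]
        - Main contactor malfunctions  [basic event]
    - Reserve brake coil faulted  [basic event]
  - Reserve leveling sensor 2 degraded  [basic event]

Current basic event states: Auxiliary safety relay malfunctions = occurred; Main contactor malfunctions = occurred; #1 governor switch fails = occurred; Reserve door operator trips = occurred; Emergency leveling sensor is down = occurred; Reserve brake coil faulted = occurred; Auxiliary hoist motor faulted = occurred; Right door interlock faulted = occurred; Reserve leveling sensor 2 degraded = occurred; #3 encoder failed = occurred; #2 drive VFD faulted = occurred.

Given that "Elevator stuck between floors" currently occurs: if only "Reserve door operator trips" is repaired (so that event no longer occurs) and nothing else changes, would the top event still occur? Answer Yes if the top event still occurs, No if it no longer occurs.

Counterfactual: set "Reserve door operator trips" to not occurred.
Door loop lost [OR]: Auxiliary safety relay malfunctions=occurs, #1 governor switch fails=occurs, Reserve door operator trips=not → at least one input occurs → occurs.
Brake release down [AND]: Emergency leveling sensor is down=occurs, Door loop lost=occurs, Right door interlock faulted=occurs → all inputs occur → occurs.
Controller branch fails [AND]: #3 encoder failed=occurs, #2 drive VFD faulted=occurs, Main contactor malfunctions=occurs → all inputs occur → occurs.
Safety circuit fails [AND]: Auxiliary hoist motor faulted=occurs, Controller branch fails=occurs → all inputs occur → occurs.
Drive chain unavailable [AND]: Safety circuit fails=occurs, Reserve brake coil faulted=occurs → all inputs occur → occurs.
Elevator stuck between floors [AND]: Brake release down=occurs, Drive chain unavailable=occurs, Reserve leveling sensor 2 degraded=occurs → all inputs occur → occurs.

Yes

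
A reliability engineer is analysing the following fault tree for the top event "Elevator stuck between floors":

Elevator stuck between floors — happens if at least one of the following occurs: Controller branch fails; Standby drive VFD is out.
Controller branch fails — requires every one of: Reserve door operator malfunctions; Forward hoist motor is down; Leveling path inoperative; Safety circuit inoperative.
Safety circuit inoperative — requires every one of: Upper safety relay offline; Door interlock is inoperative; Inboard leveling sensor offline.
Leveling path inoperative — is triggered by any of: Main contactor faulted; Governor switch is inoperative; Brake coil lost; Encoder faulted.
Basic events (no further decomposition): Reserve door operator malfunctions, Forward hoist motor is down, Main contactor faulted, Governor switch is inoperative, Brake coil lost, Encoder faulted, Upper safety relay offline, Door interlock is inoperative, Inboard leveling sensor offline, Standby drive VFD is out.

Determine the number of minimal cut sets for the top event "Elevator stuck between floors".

Leveling path inoperative [OR]: union of children's cut sets → 4 cut set(s).
Safety circuit inoperative [AND]: one cut set from each child combined → 1 × 1 × 1 = 1 cut set(s).
Controller branch fails [AND]: one cut set from each child combined → 1 × 1 × 4 × 1 = 4 cut set(s).
Elevator stuck between floors [OR]: union of children's cut sets → 5 cut set(s).
Minimal cut sets: {Door interlock is inoperative, Forward hoist motor is down, Inboard leveling sensor offline, Main contactor faulted, Reserve door operator malfunctions, Upper safety relay offline}; {Door interlock is inoperative, Forward hoist motor is down, Governor switch is inoperative, Inboard leveling sensor offline, Reserve door operator malfunctions, Upper safety relay offline}; {Brake coil lost, Door interlock is inoperative, Forward hoist motor is down, Inboard leveling sensor offline, Reserve door operator malfunctions, Upper safety relay offline}; {Door interlock is inoperative, Encoder faulted, Forward hoist motor is down, Inboard leveling sensor offline, Reserve door operator malfunctions, Upper safety relay offline}; {Standby drive VFD is out}.

5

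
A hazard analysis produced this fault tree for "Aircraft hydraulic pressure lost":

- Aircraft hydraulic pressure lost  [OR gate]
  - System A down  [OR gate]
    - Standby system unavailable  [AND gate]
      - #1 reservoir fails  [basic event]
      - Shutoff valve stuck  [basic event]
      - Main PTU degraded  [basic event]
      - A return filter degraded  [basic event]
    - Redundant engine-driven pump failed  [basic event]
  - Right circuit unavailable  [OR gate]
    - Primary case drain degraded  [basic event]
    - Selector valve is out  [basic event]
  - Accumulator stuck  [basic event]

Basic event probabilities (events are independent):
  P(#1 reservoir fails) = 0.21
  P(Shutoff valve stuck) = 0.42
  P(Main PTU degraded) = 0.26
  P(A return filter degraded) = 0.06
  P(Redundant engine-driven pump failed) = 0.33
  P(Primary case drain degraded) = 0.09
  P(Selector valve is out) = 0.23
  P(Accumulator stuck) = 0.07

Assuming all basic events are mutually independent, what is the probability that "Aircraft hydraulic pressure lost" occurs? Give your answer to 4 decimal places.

P(Standby system unavailable) [AND] = 0.21 × 0.42 × 0.26 × 0.06 = 0.001376
P(System A down) [OR] = 1 − (1−0.001376) × (1−0.33) = 0.330922
P(Right circuit unavailable) [OR] = 1 − (1−0.09) × (1−0.23) = 0.299300
P(Aircraft hydraulic pressure lost) [OR] = 1 − (1−0.330922) × (1−0.299300) × (1−0.07) = 0.563995
Rounded to 4 decimal places: P(Aircraft hydraulic pressure lost) ≈ 0.5640.

0.5640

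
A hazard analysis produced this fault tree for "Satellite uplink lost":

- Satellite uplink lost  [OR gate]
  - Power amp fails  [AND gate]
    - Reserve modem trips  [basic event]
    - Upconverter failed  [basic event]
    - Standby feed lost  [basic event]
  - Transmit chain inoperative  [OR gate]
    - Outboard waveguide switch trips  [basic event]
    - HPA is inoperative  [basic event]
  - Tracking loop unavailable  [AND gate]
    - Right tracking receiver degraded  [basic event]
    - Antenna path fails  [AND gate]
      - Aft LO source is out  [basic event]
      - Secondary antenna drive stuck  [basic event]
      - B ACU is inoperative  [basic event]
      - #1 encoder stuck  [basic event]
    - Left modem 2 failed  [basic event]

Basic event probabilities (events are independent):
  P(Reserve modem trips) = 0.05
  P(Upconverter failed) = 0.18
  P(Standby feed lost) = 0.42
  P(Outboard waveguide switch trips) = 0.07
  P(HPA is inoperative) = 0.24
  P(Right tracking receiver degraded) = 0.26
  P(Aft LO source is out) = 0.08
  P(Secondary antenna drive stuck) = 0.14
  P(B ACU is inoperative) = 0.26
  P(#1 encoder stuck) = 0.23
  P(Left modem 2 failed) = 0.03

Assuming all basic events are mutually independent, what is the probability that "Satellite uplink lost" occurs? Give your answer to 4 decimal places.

0.2959

P(Power amp fails) [AND] = 0.05 × 0.18 × 0.42 = 0.003780
P(Transmit chain inoperative) [OR] = 1 − (1−0.07) × (1−0.24) = 0.293200
P(Antenna path fails) [AND] = 0.08 × 0.14 × 0.26 × 0.23 = 0.000670
P(Tracking loop unavailable) [AND] = 0.26 × 0.000670 × 0.03 = 0.000005
P(Satellite uplink lost) [OR] = 1 − (1−0.003780) × (1−0.293200) × (1−0.000005) = 0.295875
Rounded to 4 decimal places: P(Satellite uplink lost) ≈ 0.2959.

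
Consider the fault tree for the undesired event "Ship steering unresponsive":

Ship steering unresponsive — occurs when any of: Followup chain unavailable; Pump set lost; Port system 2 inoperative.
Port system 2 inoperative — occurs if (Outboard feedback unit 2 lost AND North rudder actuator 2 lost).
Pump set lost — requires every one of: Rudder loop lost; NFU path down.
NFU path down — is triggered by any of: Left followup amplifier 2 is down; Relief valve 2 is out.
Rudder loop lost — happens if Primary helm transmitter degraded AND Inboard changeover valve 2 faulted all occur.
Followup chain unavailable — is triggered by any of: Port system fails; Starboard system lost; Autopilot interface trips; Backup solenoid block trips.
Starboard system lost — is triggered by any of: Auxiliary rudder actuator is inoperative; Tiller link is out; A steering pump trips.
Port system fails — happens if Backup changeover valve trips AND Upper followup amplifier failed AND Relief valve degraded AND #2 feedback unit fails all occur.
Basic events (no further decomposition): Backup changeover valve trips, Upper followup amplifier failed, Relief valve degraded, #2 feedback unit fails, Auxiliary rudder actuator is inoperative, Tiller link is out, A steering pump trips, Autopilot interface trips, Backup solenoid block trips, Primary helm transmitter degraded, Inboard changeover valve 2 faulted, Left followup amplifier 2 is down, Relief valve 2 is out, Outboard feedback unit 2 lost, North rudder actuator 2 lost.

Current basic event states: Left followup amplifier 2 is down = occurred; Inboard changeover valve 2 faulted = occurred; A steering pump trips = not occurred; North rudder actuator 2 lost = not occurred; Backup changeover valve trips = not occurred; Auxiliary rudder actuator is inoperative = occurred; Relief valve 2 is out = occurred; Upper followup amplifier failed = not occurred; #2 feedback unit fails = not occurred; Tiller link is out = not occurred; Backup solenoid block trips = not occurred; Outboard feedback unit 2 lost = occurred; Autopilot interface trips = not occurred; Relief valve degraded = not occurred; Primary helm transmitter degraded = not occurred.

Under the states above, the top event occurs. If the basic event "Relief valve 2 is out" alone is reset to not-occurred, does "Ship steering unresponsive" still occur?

Yes

Counterfactual: set "Relief valve 2 is out" to not occurred.
Port system fails [AND]: Backup changeover valve trips=not, Upper followup amplifier failed=not, Relief valve degraded=not, #2 feedback unit fails=not → not all inputs occur → does not occur.
Starboard system lost [OR]: Auxiliary rudder actuator is inoperative=occurs, Tiller link is out=not, A steering pump trips=not → at least one input occurs → occurs.
Followup chain unavailable [OR]: Port system fails=not, Starboard system lost=occurs, Autopilot interface trips=not, Backup solenoid block trips=not → at least one input occurs → occurs.
Rudder loop lost [AND]: Primary helm transmitter degraded=not, Inboard changeover valve 2 faulted=occurs → not all inputs occur → does not occur.
NFU path down [OR]: Left followup amplifier 2 is down=occurs, Relief valve 2 is out=not → at least one input occurs → occurs.
Pump set lost [AND]: Rudder loop lost=not, NFU path down=occurs → not all inputs occur → does not occur.
Port system 2 inoperative [AND]: Outboard feedback unit 2 lost=occurs, North rudder actuator 2 lost=not → not all inputs occur → does not occur.
Ship steering unresponsive [OR]: Followup chain unavailable=occurs, Pump set lost=not, Port system 2 inoperative=not → at least one input occurs → occurs.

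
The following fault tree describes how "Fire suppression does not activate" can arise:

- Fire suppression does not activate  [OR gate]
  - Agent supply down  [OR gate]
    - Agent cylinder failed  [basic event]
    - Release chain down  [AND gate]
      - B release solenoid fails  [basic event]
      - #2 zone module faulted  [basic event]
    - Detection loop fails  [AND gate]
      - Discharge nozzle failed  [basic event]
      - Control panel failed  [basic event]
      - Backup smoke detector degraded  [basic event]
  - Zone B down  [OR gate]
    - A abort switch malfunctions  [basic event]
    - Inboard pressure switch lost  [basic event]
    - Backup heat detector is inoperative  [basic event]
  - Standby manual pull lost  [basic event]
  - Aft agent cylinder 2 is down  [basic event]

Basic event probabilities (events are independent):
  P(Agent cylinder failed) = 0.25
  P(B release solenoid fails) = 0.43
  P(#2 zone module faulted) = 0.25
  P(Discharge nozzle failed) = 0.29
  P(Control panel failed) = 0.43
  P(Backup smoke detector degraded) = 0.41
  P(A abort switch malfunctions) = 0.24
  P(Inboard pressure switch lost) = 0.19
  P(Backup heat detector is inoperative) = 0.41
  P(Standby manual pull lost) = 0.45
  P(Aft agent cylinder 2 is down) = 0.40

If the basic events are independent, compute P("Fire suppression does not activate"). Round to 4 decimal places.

P(Release chain down) [AND] = 0.43 × 0.25 = 0.107500
P(Detection loop fails) [AND] = 0.29 × 0.43 × 0.41 = 0.051127
P(Agent supply down) [OR] = 1 − (1−0.25) × (1−0.107500) × (1−0.051127) = 0.364848
P(Zone B down) [OR] = 1 − (1−0.24) × (1−0.19) × (1−0.41) = 0.636796
P(Fire suppression does not activate) [OR] = 1 − (1−0.364848) × (1−0.636796) × (1−0.45) × (1−0.40) = 0.923872
Rounded to 4 decimal places: P(Fire suppression does not activate) ≈ 0.9239.

0.9239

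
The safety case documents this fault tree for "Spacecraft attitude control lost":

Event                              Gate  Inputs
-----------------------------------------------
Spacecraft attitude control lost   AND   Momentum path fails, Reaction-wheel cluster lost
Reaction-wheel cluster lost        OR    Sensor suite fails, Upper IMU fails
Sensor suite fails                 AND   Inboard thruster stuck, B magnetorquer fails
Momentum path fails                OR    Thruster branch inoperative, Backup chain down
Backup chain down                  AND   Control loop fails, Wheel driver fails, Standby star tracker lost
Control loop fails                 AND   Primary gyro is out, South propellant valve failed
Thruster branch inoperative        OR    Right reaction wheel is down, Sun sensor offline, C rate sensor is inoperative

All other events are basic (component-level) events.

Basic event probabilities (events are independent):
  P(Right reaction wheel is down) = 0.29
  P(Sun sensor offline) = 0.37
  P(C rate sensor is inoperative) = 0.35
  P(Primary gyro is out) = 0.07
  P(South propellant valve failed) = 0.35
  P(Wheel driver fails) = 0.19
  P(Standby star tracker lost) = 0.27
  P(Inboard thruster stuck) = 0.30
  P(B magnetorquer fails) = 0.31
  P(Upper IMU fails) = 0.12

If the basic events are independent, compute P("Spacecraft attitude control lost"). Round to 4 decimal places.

P(Thruster branch inoperative) [OR] = 1 − (1−0.29) × (1−0.37) × (1−0.35) = 0.709255
P(Control loop fails) [AND] = 0.07 × 0.35 = 0.024500
P(Backup chain down) [AND] = 0.024500 × 0.19 × 0.27 = 0.001257
P(Momentum path fails) [OR] = 1 − (1−0.709255) × (1−0.001257) = 0.709620
P(Sensor suite fails) [AND] = 0.30 × 0.31 = 0.093000
P(Reaction-wheel cluster lost) [OR] = 1 − (1−0.093000) × (1−0.12) = 0.201840
P(Spacecraft attitude control lost) [AND] = 0.709620 × 0.201840 = 0.143230
Rounded to 4 decimal places: P(Spacecraft attitude control lost) ≈ 0.1432.

0.1432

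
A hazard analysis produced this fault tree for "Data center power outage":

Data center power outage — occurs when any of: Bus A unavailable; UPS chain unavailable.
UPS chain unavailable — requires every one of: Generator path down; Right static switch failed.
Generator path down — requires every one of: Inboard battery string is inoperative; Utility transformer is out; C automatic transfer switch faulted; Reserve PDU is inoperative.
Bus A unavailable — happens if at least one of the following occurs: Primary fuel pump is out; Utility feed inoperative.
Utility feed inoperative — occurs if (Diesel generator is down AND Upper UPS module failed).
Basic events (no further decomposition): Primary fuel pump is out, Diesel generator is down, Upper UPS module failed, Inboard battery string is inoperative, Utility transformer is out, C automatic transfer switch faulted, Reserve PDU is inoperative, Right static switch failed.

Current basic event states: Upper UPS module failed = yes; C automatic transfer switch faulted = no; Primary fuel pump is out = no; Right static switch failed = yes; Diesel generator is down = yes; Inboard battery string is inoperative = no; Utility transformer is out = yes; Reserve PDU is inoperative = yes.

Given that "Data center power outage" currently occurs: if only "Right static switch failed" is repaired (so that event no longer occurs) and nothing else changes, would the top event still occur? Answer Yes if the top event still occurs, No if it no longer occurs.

Yes

Counterfactual: set "Right static switch failed" to not occurred.
Utility feed inoperative [AND]: Diesel generator is down=occurs, Upper UPS module failed=occurs → all inputs occur → occurs.
Bus A unavailable [OR]: Primary fuel pump is out=not, Utility feed inoperative=occurs → at least one input occurs → occurs.
Generator path down [AND]: Inboard battery string is inoperative=not, Utility transformer is out=occurs, C automatic transfer switch faulted=not, Reserve PDU is inoperative=occurs → not all inputs occur → does not occur.
UPS chain unavailable [AND]: Generator path down=not, Right static switch failed=not → not all inputs occur → does not occur.
Data center power outage [OR]: Bus A unavailable=occurs, UPS chain unavailable=not → at least one input occurs → occurs.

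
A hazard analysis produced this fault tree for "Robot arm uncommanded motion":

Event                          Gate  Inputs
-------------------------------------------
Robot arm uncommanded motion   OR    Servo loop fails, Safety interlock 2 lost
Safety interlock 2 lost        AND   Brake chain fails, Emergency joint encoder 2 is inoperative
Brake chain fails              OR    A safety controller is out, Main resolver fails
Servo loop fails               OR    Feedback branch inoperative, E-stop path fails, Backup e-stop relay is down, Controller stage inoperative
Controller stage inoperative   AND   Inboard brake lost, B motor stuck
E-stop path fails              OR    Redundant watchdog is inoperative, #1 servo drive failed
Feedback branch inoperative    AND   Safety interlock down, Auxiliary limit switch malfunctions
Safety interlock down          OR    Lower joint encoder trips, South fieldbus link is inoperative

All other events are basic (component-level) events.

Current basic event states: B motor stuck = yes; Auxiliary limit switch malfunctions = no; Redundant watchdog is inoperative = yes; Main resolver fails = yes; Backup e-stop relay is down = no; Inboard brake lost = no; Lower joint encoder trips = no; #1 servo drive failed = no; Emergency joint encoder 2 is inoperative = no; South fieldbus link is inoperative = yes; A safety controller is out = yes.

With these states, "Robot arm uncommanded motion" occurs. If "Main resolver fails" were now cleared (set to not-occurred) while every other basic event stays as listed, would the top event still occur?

Yes

Counterfactual: set "Main resolver fails" to not occurred.
Safety interlock down [OR]: Lower joint encoder trips=not, South fieldbus link is inoperative=occurs → at least one input occurs → occurs.
Feedback branch inoperative [AND]: Safety interlock down=occurs, Auxiliary limit switch malfunctions=not → not all inputs occur → does not occur.
E-stop path fails [OR]: Redundant watchdog is inoperative=occurs, #1 servo drive failed=not → at least one input occurs → occurs.
Controller stage inoperative [AND]: Inboard brake lost=not, B motor stuck=occurs → not all inputs occur → does not occur.
Servo loop fails [OR]: Feedback branch inoperative=not, E-stop path fails=occurs, Backup e-stop relay is down=not, Controller stage inoperative=not → at least one input occurs → occurs.
Brake chain fails [OR]: A safety controller is out=occurs, Main resolver fails=not → at least one input occurs → occurs.
Safety interlock 2 lost [AND]: Brake chain fails=occurs, Emergency joint encoder 2 is inoperative=not → not all inputs occur → does not occur.
Robot arm uncommanded motion [OR]: Servo loop fails=occurs, Safety interlock 2 lost=not → at least one input occurs → occurs.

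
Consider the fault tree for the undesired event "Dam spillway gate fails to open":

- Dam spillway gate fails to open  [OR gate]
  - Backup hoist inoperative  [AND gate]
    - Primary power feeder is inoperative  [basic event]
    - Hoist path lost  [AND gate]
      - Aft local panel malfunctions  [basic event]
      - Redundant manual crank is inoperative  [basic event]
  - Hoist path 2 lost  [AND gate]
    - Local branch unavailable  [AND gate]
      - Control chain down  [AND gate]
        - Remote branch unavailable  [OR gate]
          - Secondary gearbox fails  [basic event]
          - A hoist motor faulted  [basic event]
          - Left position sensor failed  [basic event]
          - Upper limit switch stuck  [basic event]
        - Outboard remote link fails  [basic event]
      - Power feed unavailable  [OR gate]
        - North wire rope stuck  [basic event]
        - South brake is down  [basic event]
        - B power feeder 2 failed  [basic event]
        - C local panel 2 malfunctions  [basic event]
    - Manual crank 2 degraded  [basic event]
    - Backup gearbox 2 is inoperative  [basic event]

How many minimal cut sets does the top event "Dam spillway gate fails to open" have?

17

Hoist path lost [AND]: one cut set from each child combined → 1 × 1 = 1 cut set(s).
Backup hoist inoperative [AND]: one cut set from each child combined → 1 × 1 = 1 cut set(s).
Remote branch unavailable [OR]: union of children's cut sets → 4 cut set(s).
Control chain down [AND]: one cut set from each child combined → 4 × 1 = 4 cut set(s).
Power feed unavailable [OR]: union of children's cut sets → 4 cut set(s).
Local branch unavailable [AND]: one cut set from each child combined → 4 × 4 = 16 cut set(s).
Hoist path 2 lost [AND]: one cut set from each child combined → 16 × 1 × 1 = 16 cut set(s).
Dam spillway gate fails to open [OR]: union of children's cut sets → 17 cut set(s).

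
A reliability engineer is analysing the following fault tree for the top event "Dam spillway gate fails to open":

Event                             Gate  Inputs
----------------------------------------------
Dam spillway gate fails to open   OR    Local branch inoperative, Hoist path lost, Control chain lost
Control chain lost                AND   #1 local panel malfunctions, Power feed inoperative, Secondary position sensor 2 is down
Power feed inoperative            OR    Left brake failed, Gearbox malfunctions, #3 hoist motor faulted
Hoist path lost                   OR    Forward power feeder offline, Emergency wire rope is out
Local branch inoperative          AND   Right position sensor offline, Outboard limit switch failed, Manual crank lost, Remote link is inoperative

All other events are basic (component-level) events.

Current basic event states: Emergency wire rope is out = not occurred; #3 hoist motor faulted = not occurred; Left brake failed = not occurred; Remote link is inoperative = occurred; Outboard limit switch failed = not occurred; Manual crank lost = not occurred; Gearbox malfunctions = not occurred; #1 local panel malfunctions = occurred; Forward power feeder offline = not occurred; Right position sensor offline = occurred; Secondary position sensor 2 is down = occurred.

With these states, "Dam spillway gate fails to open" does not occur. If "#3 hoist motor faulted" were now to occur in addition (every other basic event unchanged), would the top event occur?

Counterfactual: set "#3 hoist motor faulted" to occurred.
Local branch inoperative [AND]: Right position sensor offline=occurs, Outboard limit switch failed=not, Manual crank lost=not, Remote link is inoperative=occurs → not all inputs occur → does not occur.
Hoist path lost [OR]: Forward power feeder offline=not, Emergency wire rope is out=not → no input occurs → does not occur.
Power feed inoperative [OR]: Left brake failed=not, Gearbox malfunctions=not, #3 hoist motor faulted=occurs → at least one input occurs → occurs.
Control chain lost [AND]: #1 local panel malfunctions=occurs, Power feed inoperative=occurs, Secondary position sensor 2 is down=occurs → all inputs occur → occurs.
Dam spillway gate fails to open [OR]: Local branch inoperative=not, Hoist path lost=not, Control chain lost=occurs → at least one input occurs → occurs.

Yes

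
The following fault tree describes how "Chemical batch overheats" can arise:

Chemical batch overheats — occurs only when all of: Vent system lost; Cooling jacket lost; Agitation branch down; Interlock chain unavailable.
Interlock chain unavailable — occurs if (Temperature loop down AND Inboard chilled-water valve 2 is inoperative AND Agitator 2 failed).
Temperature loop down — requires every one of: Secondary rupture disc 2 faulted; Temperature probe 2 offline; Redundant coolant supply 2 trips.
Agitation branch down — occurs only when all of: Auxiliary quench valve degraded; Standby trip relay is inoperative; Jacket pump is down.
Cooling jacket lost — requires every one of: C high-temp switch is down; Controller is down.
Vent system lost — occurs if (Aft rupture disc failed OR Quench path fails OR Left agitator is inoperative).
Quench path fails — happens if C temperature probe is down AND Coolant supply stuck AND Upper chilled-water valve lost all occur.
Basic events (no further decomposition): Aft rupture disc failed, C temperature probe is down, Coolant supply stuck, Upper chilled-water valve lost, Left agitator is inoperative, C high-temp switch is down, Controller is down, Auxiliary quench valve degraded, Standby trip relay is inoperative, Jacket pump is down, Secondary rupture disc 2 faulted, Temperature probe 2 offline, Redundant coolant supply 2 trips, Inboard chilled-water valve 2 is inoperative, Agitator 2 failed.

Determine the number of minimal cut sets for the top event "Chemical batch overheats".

3

Quench path fails [AND]: one cut set from each child combined → 1 × 1 × 1 = 1 cut set(s).
Vent system lost [OR]: union of children's cut sets → 3 cut set(s).
Cooling jacket lost [AND]: one cut set from each child combined → 1 × 1 = 1 cut set(s).
Agitation branch down [AND]: one cut set from each child combined → 1 × 1 × 1 = 1 cut set(s).
Temperature loop down [AND]: one cut set from each child combined → 1 × 1 × 1 = 1 cut set(s).
Interlock chain unavailable [AND]: one cut set from each child combined → 1 × 1 × 1 = 1 cut set(s).
Chemical batch overheats [AND]: one cut set from each child combined → 3 × 1 × 1 × 1 = 3 cut set(s).
Minimal cut sets: {Aft rupture disc failed, Agitator 2 failed, Auxiliary quench valve degraded, C high-temp switch is down, Controller is down, Inboard chilled-water valve 2 is inoperative, Jacket pump is down, Redundant coolant supply 2 trips, Secondary rupture disc 2 faulted, Standby trip relay is inoperative, Temperature probe 2 offline}; {Agitator 2 failed, Auxiliary quench valve degraded, C high-temp switch is down, C temperature probe is down, Controller is down, Coolant supply stuck, Inboard chilled-water valve 2 is inoperative, Jacket pump is down, Redundant coolant supply 2 trips, Secondary rupture disc 2 faulted, Standby trip relay is inoperative, Temperature probe 2 offline, Upper chilled-water valve lost}; {Agitator 2 failed, Auxiliary quench valve degraded, C high-temp switch is down, Controller is down, Inboard chilled-water valve 2 is inoperative, Jacket pump is down, Left agitator is inoperative, Redundant coolant supply 2 trips, Secondary rupture disc 2 faulted, Standby trip relay is inoperative, Temperature probe 2 offline}.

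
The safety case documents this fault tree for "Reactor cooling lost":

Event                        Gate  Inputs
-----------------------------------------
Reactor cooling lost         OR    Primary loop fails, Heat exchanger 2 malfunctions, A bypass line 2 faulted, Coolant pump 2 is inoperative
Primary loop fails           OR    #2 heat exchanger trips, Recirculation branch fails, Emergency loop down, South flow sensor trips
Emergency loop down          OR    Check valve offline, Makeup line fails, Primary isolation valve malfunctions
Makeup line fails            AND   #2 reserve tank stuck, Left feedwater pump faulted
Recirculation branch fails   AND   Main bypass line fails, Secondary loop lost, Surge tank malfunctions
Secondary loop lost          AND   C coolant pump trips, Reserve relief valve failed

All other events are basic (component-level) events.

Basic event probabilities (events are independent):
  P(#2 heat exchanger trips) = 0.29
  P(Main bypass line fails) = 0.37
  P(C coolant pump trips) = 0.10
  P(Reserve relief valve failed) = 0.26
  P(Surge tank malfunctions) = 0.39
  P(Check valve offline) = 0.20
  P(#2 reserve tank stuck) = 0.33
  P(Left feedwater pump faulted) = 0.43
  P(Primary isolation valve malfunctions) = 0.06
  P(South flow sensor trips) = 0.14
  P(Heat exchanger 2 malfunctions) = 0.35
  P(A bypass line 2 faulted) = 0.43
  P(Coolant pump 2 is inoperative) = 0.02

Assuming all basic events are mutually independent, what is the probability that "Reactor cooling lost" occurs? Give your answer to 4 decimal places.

P(Secondary loop lost) [AND] = 0.10 × 0.26 = 0.026000
P(Recirculation branch fails) [AND] = 0.37 × 0.026000 × 0.39 = 0.003752
P(Makeup line fails) [AND] = 0.33 × 0.43 = 0.141900
P(Emergency loop down) [OR] = 1 − (1−0.20) × (1−0.141900) × (1−0.06) = 0.354709
P(Primary loop fails) [OR] = 1 − (1−0.29) × (1−0.003752) × (1−0.354709) × (1−0.14) = 0.607464
P(Reactor cooling lost) [OR] = 1 − (1−0.607464) × (1−0.35) × (1−0.43) × (1−0.02) = 0.857474
Rounded to 4 decimal places: P(Reactor cooling lost) ≈ 0.8575.

0.8575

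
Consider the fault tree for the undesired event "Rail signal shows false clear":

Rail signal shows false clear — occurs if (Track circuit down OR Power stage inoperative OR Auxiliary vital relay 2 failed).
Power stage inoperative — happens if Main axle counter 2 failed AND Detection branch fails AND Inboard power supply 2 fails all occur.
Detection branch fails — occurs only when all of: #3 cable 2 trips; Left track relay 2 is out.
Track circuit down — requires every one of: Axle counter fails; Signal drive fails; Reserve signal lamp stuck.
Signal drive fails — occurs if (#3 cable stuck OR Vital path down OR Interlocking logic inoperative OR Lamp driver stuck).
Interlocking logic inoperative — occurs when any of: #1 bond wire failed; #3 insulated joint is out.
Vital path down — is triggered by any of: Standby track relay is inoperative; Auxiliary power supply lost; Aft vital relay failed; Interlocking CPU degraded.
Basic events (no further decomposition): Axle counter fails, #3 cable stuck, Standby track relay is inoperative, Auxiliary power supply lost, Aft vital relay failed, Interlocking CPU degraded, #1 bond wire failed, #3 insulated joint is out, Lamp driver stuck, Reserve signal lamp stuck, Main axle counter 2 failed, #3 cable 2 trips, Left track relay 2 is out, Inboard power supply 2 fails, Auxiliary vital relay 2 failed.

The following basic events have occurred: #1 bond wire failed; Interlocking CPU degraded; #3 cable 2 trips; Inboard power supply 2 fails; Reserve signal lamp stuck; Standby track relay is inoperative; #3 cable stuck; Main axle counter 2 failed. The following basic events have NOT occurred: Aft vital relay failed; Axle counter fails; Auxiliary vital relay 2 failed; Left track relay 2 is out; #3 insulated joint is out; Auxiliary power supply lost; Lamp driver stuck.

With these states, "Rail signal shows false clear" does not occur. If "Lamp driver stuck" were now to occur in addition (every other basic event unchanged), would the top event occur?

Counterfactual: set "Lamp driver stuck" to occurred.
Vital path down [OR]: Standby track relay is inoperative=occurs, Auxiliary power supply lost=not, Aft vital relay failed=not, Interlocking CPU degraded=occurs → at least one input occurs → occurs.
Interlocking logic inoperative [OR]: #1 bond wire failed=occurs, #3 insulated joint is out=not → at least one input occurs → occurs.
Signal drive fails [OR]: #3 cable stuck=occurs, Vital path down=occurs, Interlocking logic inoperative=occurs, Lamp driver stuck=occurs → at least one input occurs → occurs.
Track circuit down [AND]: Axle counter fails=not, Signal drive fails=occurs, Reserve signal lamp stuck=occurs → not all inputs occur → does not occur.
Detection branch fails [AND]: #3 cable 2 trips=occurs, Left track relay 2 is out=not → not all inputs occur → does not occur.
Power stage inoperative [AND]: Main axle counter 2 failed=occurs, Detection branch fails=not, Inboard power supply 2 fails=occurs → not all inputs occur → does not occur.
Rail signal shows false clear [OR]: Track circuit down=not, Power stage inoperative=not, Auxiliary vital relay 2 failed=not → no input occurs → does not occur.

No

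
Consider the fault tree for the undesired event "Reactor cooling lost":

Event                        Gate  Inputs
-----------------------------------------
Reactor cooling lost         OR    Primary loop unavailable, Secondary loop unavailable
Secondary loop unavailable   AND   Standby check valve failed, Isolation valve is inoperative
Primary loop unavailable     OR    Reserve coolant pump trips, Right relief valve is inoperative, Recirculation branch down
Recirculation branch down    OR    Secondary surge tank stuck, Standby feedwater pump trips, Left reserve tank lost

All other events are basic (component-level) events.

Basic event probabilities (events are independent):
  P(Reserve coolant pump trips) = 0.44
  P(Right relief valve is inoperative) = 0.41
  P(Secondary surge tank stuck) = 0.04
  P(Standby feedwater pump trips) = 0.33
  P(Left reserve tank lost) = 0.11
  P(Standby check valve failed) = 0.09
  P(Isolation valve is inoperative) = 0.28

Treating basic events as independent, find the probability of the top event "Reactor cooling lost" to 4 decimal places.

P(Recirculation branch down) [OR] = 1 − (1−0.04) × (1−0.33) × (1−0.11) = 0.427552
P(Primary loop unavailable) [OR] = 1 − (1−0.44) × (1−0.41) × (1−0.427552) = 0.810863
P(Secondary loop unavailable) [AND] = 0.09 × 0.28 = 0.025200
P(Reactor cooling lost) [OR] = 1 − (1−0.810863) × (1−0.025200) = 0.815629
Rounded to 4 decimal places: P(Reactor cooling lost) ≈ 0.8156.

0.8156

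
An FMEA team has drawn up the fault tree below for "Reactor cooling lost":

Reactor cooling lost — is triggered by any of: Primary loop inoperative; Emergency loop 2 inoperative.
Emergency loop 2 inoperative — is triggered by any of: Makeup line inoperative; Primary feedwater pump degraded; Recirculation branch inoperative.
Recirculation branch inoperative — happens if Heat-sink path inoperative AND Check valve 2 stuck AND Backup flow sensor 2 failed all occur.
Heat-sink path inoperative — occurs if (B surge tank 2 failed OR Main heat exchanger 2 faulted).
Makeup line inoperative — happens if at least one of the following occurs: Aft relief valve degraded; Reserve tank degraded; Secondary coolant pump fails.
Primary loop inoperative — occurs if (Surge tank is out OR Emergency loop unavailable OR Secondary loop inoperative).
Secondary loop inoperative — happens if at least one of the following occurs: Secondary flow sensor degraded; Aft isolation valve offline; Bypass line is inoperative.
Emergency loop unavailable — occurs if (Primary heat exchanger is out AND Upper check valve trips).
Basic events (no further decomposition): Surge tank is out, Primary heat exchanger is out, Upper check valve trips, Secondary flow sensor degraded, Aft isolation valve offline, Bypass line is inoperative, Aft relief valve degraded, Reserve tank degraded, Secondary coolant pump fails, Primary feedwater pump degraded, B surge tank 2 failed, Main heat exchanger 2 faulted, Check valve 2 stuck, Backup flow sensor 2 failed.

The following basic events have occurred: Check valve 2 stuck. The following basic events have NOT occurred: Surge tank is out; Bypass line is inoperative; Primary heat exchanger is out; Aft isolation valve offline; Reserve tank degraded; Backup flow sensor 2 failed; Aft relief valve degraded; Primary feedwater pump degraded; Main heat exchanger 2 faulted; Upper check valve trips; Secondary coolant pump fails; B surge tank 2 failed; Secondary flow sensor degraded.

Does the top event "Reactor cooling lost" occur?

No

Emergency loop unavailable [AND]: Primary heat exchanger is out=not, Upper check valve trips=not → not all inputs occur → does not occur.
Secondary loop inoperative [OR]: Secondary flow sensor degraded=not, Aft isolation valve offline=not, Bypass line is inoperative=not → no input occurs → does not occur.
Primary loop inoperative [OR]: Surge tank is out=not, Emergency loop unavailable=not, Secondary loop inoperative=not → no input occurs → does not occur.
Makeup line inoperative [OR]: Aft relief valve degraded=not, Reserve tank degraded=not, Secondary coolant pump fails=not → no input occurs → does not occur.
Heat-sink path inoperative [OR]: B surge tank 2 failed=not, Main heat exchanger 2 faulted=not → no input occurs → does not occur.
Recirculation branch inoperative [AND]: Heat-sink path inoperative=not, Check valve 2 stuck=occurs, Backup flow sensor 2 failed=not → not all inputs occur → does not occur.
Emergency loop 2 inoperative [OR]: Makeup line inoperative=not, Primary feedwater pump degraded=not, Recirculation branch inoperative=not → no input occurs → does not occur.
Reactor cooling lost [OR]: Primary loop inoperative=not, Emergency loop 2 inoperative=not → no input occurs → does not occur.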